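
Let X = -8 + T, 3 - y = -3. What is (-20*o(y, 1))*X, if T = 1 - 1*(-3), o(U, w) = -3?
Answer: -240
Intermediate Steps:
y = 6 (y = 3 - 1*(-3) = 3 + 3 = 6)
T = 4 (T = 1 + 3 = 4)
X = -4 (X = -8 + 4 = -4)
(-20*o(y, 1))*X = -20*(-3)*(-4) = 60*(-4) = -240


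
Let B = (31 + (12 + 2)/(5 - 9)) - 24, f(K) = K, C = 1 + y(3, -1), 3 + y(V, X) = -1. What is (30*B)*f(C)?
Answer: -315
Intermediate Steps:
y(V, X) = -4 (y(V, X) = -3 - 1 = -4)
C = -3 (C = 1 - 4 = -3)
B = 7/2 (B = (31 + 14/(-4)) - 24 = (31 + 14*(-¼)) - 24 = (31 - 7/2) - 24 = 55/2 - 24 = 7/2 ≈ 3.5000)
(30*B)*f(C) = (30*(7/2))*(-3) = 105*(-3) = -315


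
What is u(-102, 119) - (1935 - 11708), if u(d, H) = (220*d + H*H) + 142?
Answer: 1636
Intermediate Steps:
u(d, H) = 142 + H**2 + 220*d (u(d, H) = (220*d + H**2) + 142 = (H**2 + 220*d) + 142 = 142 + H**2 + 220*d)
u(-102, 119) - (1935 - 11708) = (142 + 119**2 + 220*(-102)) - (1935 - 11708) = (142 + 14161 - 22440) - 1*(-9773) = -8137 + 9773 = 1636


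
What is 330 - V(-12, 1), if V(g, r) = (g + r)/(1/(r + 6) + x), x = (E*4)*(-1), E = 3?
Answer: 27313/83 ≈ 329.07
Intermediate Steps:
x = -12 (x = (3*4)*(-1) = 12*(-1) = -12)
V(g, r) = (g + r)/(-12 + 1/(6 + r)) (V(g, r) = (g + r)/(1/(r + 6) - 12) = (g + r)/(1/(6 + r) - 12) = (g + r)/(-12 + 1/(6 + r)))
330 - V(-12, 1) = 330 - (-1*1**2 - 6*(-12) - 6*1 - 1*(-12)*1)/(71 + 12*1) = 330 - (-1*1 + 72 - 6 + 12)/(71 + 12) = 330 - (-1 + 72 - 6 + 12)/83 = 330 - 77/83 = 27313/83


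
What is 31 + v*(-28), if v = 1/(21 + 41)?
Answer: 947/31 ≈ 30.548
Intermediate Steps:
v = 1/62 ≈ 0.016129
31 + v*(-28) = 31 + (1/62)*(-28) = 31 - 14/31 = 947/31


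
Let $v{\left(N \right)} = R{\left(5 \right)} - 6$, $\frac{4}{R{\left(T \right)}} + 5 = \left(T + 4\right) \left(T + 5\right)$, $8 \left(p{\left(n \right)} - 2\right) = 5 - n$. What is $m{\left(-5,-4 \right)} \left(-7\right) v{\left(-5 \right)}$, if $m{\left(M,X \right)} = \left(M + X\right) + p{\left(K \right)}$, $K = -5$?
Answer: $- \frac{40733}{170} \approx -239.61$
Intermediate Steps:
$p{\left(n \right)} = \frac{21}{8} - \frac{n}{8}$ ($p{\left(n \right)} = 2 + \frac{5 - n}{8} = 2 - \left(- \frac{5}{8} + \frac{n}{8}\right) = \frac{21}{8} - \frac{n}{8}$)
$R{\left(T \right)} = \frac{4}{-5 + \left(4 + T\right) \left(5 + T\right)}$ ($R{\left(T \right)} = \frac{4}{-5 + \left(T + 4\right) \left(T + 5\right)} = \frac{4}{-5 + \left(4 + T\right) \left(5 + T\right)}$)
$m{\left(M,X \right)} = \frac{13}{4} + M + X$ ($m{\left(M,X \right)} = \left(M + X\right) + \left(\frac{21}{8} - - \frac{5}{8}\right) = \left(M + X\right) + \left(\frac{21}{8} + \frac{5}{8}\right) = \left(M + X\right) + \frac{13}{4} = \frac{13}{4} + M + X$)
$v{\left(N \right)} = - \frac{506}{85}$ ($v{\left(N \right)} = \frac{4}{15 + 5^{2} + 9 \cdot 5} - 6 = \frac{4}{15 + 25 + 45} - 6 = \frac{4}{85} - 6 = - \frac{506}{85}$)
$m{\left(-5,-4 \right)} \left(-7\right) v{\left(-5 \right)} = \left(\frac{13}{4} - 5 - 4\right) \left(-7\right) \left(- \frac{506}{85}\right) = \left(- \frac{23}{4}\right) \left(-7\right) \left(- \frac{506}{85}\right) = \frac{161}{4} \left(- \frac{506}{85}\right) = - \frac{40733}{170}$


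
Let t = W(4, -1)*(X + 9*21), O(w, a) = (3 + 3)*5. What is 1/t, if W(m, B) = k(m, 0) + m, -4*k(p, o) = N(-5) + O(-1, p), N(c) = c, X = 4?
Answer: -4/1737 ≈ -0.0023028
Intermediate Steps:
O(w, a) = 30 (O(w, a) = 6*5 = 30)
k(p, o) = -25/4 (k(p, o) = -(-5 + 30)/4 = -¼*25 = -25/4)
W(m, B) = -25/4 + m
t = -1737/4 (t = (-25/4 + 4)*(4 + 9*21) = -9*(4 + 189)/4 = -9/4*193 = -1737/4 ≈ -434.25)
1/t = 1/(-1737/4) = -4/1737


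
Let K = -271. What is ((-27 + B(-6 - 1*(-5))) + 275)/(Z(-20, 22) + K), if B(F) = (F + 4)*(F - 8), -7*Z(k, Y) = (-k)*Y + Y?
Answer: -221/337 ≈ -0.65579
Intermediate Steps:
Z(k, Y) = -Y/7 + Y*k/7 (Z(k, Y) = -((-k)*Y + Y)/7 = -(-Y*k + Y)/7 = -(Y - Y*k)/7 = -Y/7 + Y*k/7)
B(F) = (-8 + F)*(4 + F) (B(F) = (4 + F)*(-8 + F) = (-8 + F)*(4 + F))
((-27 + B(-6 - 1*(-5))) + 275)/(Z(-20, 22) + K) = ((-27 + (-32 + (-6 - 1*(-5))**2 - 4*(-6 - 1*(-5)))) + 275)/((1/7)*22*(-1 - 20) - 271) = ((-27 + (-32 + (-6 + 5)**2 - 4*(-6 + 5))) + 275)/((1/7)*22*(-21) - 271) = ((-27 + (-32 + (-1)**2 - 4*(-1))) + 275)/(-66 - 271) = ((-27 + (-32 + 1 + 4)) + 275)/(-337) = ((-27 - 27) + 275)*(-1/337) = (-54 + 275)*(-1/337) = 221*(-1/337) = -221/337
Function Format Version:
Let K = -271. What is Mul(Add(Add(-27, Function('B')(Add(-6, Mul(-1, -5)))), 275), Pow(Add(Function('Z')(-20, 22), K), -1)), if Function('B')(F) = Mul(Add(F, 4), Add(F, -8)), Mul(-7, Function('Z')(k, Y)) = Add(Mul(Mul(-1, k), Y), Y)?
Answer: Rational(-221, 337) ≈ -0.65579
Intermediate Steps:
Function('Z')(k, Y) = Add(Mul(Rational(-1, 7), Y), Mul(Rational(1, 7), Y, k)) (Function('Z')(k, Y) = Mul(Rational(-1, 7), Add(Mul(Mul(-1, k), Y), Y)) = Mul(Rational(-1, 7), Add(Mul(-1, Y, k), Y)) = Mul(Rational(-1, 7), Add(Y, Mul(-1, Y, k))) = Add(Mul(Rational(-1, 7), Y), Mul(Rational(1, 7), Y, k)))
Function('B')(F) = Mul(Add(-8, F), Add(4, F)) (Function('B')(F) = Mul(Add(4, F), Add(-8, F)) = Mul(Add(-8, F), Add(4, F)))
Mul(Add(Add(-27, Function('B')(Add(-6, Mul(-1, -5)))), 275), Pow(Add(Function('Z')(-20, 22), K), -1)) = Mul(Add(Add(-27, Add(-32, Pow(Add(-6, Mul(-1, -5)), 2), Mul(-4, Add(-6, Mul(-1, -5))))), 275), Pow(Add(Mul(Rational(1, 7), 22, Add(-1, -20)), -271), -1)) = Mul(Add(Add(-27, Add(-32, Pow(Add(-6, 5), 2), Mul(-4, Add(-6, 5)))), 275), Pow(Add(Mul(Rational(1, 7), 22, -21), -271), -1)) = Mul(Add(Add(-27, Add(-32, Pow(-1, 2), Mul(-4, -1))), 275), Pow(Add(-66, -271), -1)) = Mul(Add(Add(-27, Add(-32, 1, 4)), 275), Pow(-337, -1)) = Mul(Add(Add(-27, -27), 275), Rational(-1, 337)) = Mul(Add(-54, 275), Rational(-1, 337)) = Mul(221, Rational(-1, 337)) = Rational(-221, 337)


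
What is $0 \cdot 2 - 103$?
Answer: $-103$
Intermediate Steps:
$0 \cdot 2 - 103 = 0 + \left(-215 + 112\right) = 0 - 103 = -103$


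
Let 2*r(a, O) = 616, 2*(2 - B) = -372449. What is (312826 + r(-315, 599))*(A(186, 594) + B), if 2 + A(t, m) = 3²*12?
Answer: 58347041055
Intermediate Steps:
A(t, m) = 106 (A(t, m) = -2 + 3²*12 = -2 + 9*12 = -2 + 108 = 106)
B = 372453/2 (B = 2 - ½*(-372449) = 2 + 372449/2 = 372453/2 ≈ 1.8623e+5)
r(a, O) = 308 (r(a, O) = (½)*616 = 308)
(312826 + r(-315, 599))*(A(186, 594) + B) = (312826 + 308)*(106 + 372453/2) = 313134*(372665/2) = 58347041055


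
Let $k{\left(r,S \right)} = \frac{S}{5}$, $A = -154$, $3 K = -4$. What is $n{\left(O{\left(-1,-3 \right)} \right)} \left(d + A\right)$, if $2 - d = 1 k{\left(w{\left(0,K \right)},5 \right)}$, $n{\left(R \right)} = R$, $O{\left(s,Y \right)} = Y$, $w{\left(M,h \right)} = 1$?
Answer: $459$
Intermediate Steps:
$K = - \frac{4}{3}$ ($K = \frac{1}{3} \left(-4\right) = - \frac{4}{3} \approx -1.3333$)
$k{\left(r,S \right)} = \frac{S}{5}$ ($k{\left(r,S \right)} = S \frac{1}{5} = \frac{S}{5}$)
$d = 1$ ($d = 2 - 1 \cdot \frac{1}{5} \cdot 5 = 2 - 1 \cdot 1 = 2 - 1 = 1$)
$n{\left(O{\left(-1,-3 \right)} \right)} \left(d + A\right) = - 3 \left(1 - 154\right) = \left(-3\right) \left(-153\right) = 459$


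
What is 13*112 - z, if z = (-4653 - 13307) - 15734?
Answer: 35150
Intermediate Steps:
z = -33694 (z = -17960 - 15734 = -33694)
13*112 - z = 13*112 - 1*(-33694) = 1456 + 33694 = 35150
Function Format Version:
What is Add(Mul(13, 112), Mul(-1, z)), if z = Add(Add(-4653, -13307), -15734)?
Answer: 35150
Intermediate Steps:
z = -33694 (z = Add(-17960, -15734) = -33694)
Add(Mul(13, 112), Mul(-1, z)) = Add(Mul(13, 112), Mul(-1, -33694)) = Add(1456, 33694) = 35150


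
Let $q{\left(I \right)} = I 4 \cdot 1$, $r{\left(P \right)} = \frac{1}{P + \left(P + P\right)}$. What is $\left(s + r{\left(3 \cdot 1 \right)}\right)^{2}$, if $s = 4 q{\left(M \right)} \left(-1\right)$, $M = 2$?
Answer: $\frac{82369}{81} \approx 1016.9$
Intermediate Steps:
$r{\left(P \right)} = \frac{1}{3 P}$ ($r{\left(P \right)} = \frac{1}{P + 2 P} = \frac{1}{3 P}$)
$q{\left(I \right)} = 4 I$ ($q{\left(I \right)} = 4 I 1 = 4 I$)
$s = -32$ ($s = 4 \cdot 4 \cdot 2 \left(-1\right) = 4 \cdot 8 \left(-1\right) = 32 \left(-1\right) = -32$)
$\left(s + r{\left(3 \cdot 1 \right)}\right)^{2} = \left(-32 + \frac{1}{3 \cdot 3 \cdot 1}\right)^{2} = \left(-32 + \frac{1}{3 \cdot 3}\right)^{2} = \left(-32 + \frac{1}{3} \cdot \frac{1}{3}\right)^{2} = \left(-32 + \frac{1}{9}\right)^{2} = \left(- \frac{287}{9}\right)^{2} = \frac{82369}{81}$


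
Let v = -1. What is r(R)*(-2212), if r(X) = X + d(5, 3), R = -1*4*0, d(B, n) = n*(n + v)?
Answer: -13272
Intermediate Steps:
d(B, n) = n*(-1 + n) (d(B, n) = n*(n - 1) = n*(-1 + n))
R = 0 (R = -4*0 = 0)
r(X) = 6 + X (r(X) = X + 3*(-1 + 3) = X + 3*2 = X + 6 = 6 + X)
r(R)*(-2212) = (6 + 0)*(-2212) = 6*(-2212) = -13272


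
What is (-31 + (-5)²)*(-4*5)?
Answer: 120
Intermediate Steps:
(-31 + (-5)²)*(-4*5) = (-31 + 25)*(-20) = -6*(-20) = 120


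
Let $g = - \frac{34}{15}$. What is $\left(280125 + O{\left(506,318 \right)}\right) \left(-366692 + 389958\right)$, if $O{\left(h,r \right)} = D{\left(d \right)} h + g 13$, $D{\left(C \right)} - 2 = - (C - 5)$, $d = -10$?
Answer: $\frac{100752552158}{15} \approx 6.7168 \cdot 10^{9}$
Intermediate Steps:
$g = - \frac{34}{15}$ ($g = \left(-34\right) \frac{1}{15} = - \frac{34}{15} \approx -2.2667$)
$D{\left(C \right)} = 7 - C$ ($D{\left(C \right)} = 2 - \left(C - 5\right) = 2 - \left(-5 + C\right) = 7 - C$)
$O{\left(h,r \right)} = - \frac{442}{15} + 17 h$ ($O{\left(h,r \right)} = \left(7 - -10\right) h - \frac{442}{15} = \left(7 + 10\right) h - \frac{442}{15} = 17 h - \frac{442}{15} = - \frac{442}{15} + 17 h$)
$\left(280125 + O{\left(506,318 \right)}\right) \left(-366692 + 389958\right) = \left(280125 + \left(- \frac{442}{15} + 17 \cdot 506\right)\right) \left(-366692 + 389958\right) = \left(280125 + \left(- \frac{442}{15} + 8602\right)\right) 23266 = \left(280125 + \frac{128588}{15}\right) 23266 = \frac{4330463}{15} \cdot 23266 = \frac{100752552158}{15}$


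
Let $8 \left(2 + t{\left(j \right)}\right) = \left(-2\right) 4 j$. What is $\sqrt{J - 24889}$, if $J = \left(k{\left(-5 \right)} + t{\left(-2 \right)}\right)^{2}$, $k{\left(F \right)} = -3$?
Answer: $4 i \sqrt{1555} \approx 157.73 i$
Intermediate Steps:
$t{\left(j \right)} = -2 - j$ ($t{\left(j \right)} = -2 + \frac{\left(-2\right) 4 j}{8} = -2 + \frac{\left(-8\right) j}{8} = -2 - j$)
$J = 9$ ($J = \left(-3 - 0\right)^{2} = \left(-3 + \left(-2 + 2\right)\right)^{2} = \left(-3 + 0\right)^{2} = \left(-3\right)^{2} = 9$)
$\sqrt{J - 24889} = \sqrt{9 - 24889} = \sqrt{-24880} = 4 i \sqrt{1555}$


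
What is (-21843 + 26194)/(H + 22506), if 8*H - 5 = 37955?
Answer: 19/119 ≈ 0.15966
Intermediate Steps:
H = 4745 (H = 5/8 + (⅛)*37955 = 5/8 + 37955/8 = 4745)
(-21843 + 26194)/(H + 22506) = (-21843 + 26194)/(4745 + 22506) = 4351/27251 = 4351*(1/27251) = 19/119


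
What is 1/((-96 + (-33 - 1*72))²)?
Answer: 1/40401 ≈ 2.4752e-5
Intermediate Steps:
1/((-96 + (-33 - 1*72))²) = 1/((-96 + (-33 - 72))²) = 1/((-96 - 105)²) = 1/((-201)²) = 1/40401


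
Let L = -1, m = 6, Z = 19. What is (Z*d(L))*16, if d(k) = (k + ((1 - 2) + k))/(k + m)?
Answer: -912/5 ≈ -182.40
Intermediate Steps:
d(k) = (-1 + 2*k)/(6 + k) (d(k) = (k + ((1 - 2) + k))/(k + 6) = (k + (-1 + k))/(6 + k) = (-1 + 2*k)/(6 + k))
(Z*d(L))*16 = (19*((-1 + 2*(-1))/(6 - 1)))*16 = (19*((-1 - 2)/5))*16 = (19*((⅕)*(-3)))*16 = (19*(-⅗))*16 = -57/5*16 = -912/5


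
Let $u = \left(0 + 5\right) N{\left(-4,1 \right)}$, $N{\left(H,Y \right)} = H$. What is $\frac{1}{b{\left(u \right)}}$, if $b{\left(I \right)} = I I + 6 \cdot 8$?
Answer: $\frac{1}{448} \approx 0.0022321$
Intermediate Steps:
$u = -20$ ($u = \left(0 + 5\right) \left(-4\right) = 5 \left(-4\right) = -20$)
$b{\left(I \right)} = 48 + I^{2}$ ($b{\left(I \right)} = I^{2} + 48 = 48 + I^{2}$)
$\frac{1}{b{\left(u \right)}} = \frac{1}{48 + \left(-20\right)^{2}} = \frac{1}{48 + 400} = \frac{1}{448}$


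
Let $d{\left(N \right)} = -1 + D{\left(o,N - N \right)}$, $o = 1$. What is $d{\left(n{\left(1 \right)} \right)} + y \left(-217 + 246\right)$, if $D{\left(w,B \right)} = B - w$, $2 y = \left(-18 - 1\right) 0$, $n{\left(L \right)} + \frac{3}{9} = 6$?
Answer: $-2$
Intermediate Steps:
$n{\left(L \right)} = \frac{17}{3}$ ($n{\left(L \right)} = - \frac{1}{3} + 6 = \frac{17}{3}$)
$y = 0$ ($y = \frac{\left(-18 - 1\right) 0}{2} = \frac{\left(-19\right) 0}{2} = \frac{1}{2} \cdot 0 = 0$)
$d{\left(N \right)} = -2$ ($d{\left(N \right)} = -1 + \left(\left(N - N\right) - 1\right) = -1 + \left(0 - 1\right) = -1 - 1 = -2$)
$d{\left(n{\left(1 \right)} \right)} + y \left(-217 + 246\right) = -2 + 0 \left(-217 + 246\right) = -2 + 0 \cdot 29 = -2 + 0 = -2$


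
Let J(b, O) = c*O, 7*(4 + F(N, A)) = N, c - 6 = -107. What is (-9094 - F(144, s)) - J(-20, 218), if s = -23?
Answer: 90352/7 ≈ 12907.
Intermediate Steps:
c = -101 (c = 6 - 107 = -101)
F(N, A) = -4 + N/7
J(b, O) = -101*O
(-9094 - F(144, s)) - J(-20, 218) = (-9094 - (-4 + (⅐)*144)) - (-101)*218 = (-9094 - (-4 + 144/7)) - 1*(-22018) = (-9094 - 1*116/7) + 22018 = (-9094 - 116/7) + 22018 = -63774/7 + 22018 = 90352/7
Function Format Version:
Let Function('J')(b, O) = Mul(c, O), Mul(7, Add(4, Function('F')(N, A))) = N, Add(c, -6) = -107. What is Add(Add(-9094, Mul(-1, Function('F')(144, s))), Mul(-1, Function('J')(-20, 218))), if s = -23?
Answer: Rational(90352, 7) ≈ 12907.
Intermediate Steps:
c = -101 (c = Add(6, -107) = -101)
Function('F')(N, A) = Add(-4, Mul(Rational(1, 7), N))
Function('J')(b, O) = Mul(-101, O)
Add(Add(-9094, Mul(-1, Function('F')(144, s))), Mul(-1, Function('J')(-20, 218))) = Add(Add(-9094, Mul(-1, Add(-4, Mul(Rational(1, 7), 144)))), Mul(-1, Mul(-101, 218))) = Add(Add(-9094, Mul(-1, Add(-4, Rational(144, 7)))), Mul(-1, -22018)) = Add(Add(-9094, Mul(-1, Rational(116, 7))), 22018) = Add(Add(-9094, Rational(-116, 7)), 22018) = Add(Rational(-63774, 7), 22018) = Rational(90352, 7)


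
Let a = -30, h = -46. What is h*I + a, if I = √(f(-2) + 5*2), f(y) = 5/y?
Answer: -30 - 23*√30 ≈ -155.98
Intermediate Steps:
I = √30/2 (I = √(5/(-2) + 5*2) = √(5*(-½) + 10) = √(-5/2 + 10) = √(15/2) = √30/2 ≈ 2.7386)
h*I + a = -23*√30 - 30 = -30 - 23*√30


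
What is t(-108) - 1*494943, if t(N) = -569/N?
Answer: -53453275/108 ≈ -4.9494e+5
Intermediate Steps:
t(-108) - 1*494943 = -569/(-108) - 1*494943 = -569*(-1/108) - 494943 = 569/108 - 494943 = -53453275/108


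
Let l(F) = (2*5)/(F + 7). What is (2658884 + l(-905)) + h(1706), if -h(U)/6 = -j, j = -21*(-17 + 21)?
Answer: 1193612615/449 ≈ 2.6584e+6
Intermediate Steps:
j = -84 (j = -21*4 = -84)
h(U) = -504 (h(U) = -(-6)*(-84) = -6*84 = -504)
l(F) = 10/(7 + F)
(2658884 + l(-905)) + h(1706) = (2658884 + 10/(7 - 905)) - 504 = (2658884 + 10/(-898)) - 504 = (2658884 + 10*(-1/898)) - 504 = (2658884 - 5/449) - 504 = 1193838911/449 - 504 = 1193612615/449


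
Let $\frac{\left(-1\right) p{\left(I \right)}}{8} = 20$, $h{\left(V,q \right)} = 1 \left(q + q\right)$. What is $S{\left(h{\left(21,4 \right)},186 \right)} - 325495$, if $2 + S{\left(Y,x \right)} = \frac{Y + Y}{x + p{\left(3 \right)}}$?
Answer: $- \frac{4231453}{13} \approx -3.255 \cdot 10^{5}$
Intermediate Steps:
$h{\left(V,q \right)} = 2 q$ ($h{\left(V,q \right)} = 1 \cdot 2 q = 2 q$)
$p{\left(I \right)} = -160$ ($p{\left(I \right)} = \left(-8\right) 20 = -160$)
$S{\left(Y,x \right)} = -2 + \frac{2 Y}{-160 + x}$ ($S{\left(Y,x \right)} = -2 + \frac{Y + Y}{x - 160} = -2 + \frac{2 Y}{-160 + x}$)
$S{\left(h{\left(21,4 \right)},186 \right)} - 325495 = \frac{2 \left(160 + 2 \cdot 4 - 186\right)}{-160 + 186} - 325495 = \frac{2 \left(160 + 8 - 186\right)}{26} - 325495 = 2 \cdot \frac{1}{26} \left(-18\right) - 325495 = - \frac{18}{13} - 325495 = - \frac{4231453}{13}$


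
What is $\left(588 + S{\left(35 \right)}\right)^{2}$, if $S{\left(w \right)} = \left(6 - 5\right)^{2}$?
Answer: $346921$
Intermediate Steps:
$S{\left(w \right)} = 1$ ($S{\left(w \right)} = 1^{2} = 1$)
$\left(588 + S{\left(35 \right)}\right)^{2} = \left(588 + 1\right)^{2} = 589^{2} = 346921$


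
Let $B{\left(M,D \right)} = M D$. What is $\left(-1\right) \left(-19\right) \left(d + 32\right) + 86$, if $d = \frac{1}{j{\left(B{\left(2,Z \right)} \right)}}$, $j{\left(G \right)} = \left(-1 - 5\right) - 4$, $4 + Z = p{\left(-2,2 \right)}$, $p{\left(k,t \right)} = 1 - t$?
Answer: $\frac{6921}{10} \approx 692.1$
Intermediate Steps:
$Z = -5$ ($Z = -4 + \left(1 - 2\right) = -4 - 1 = -5$)
$B{\left(M,D \right)} = D M$
$j{\left(G \right)} = -10$ ($j{\left(G \right)} = -6 - 4 = -10$)
$d = - \frac{1}{10}$ ($d = \frac{1}{-10} = - \frac{1}{10} \approx -0.1$)
$\left(-1\right) \left(-19\right) \left(d + 32\right) + 86 = \left(-1\right) \left(-19\right) \left(- \frac{1}{10} + 32\right) + 86 = 19 \cdot \frac{319}{10} + 86 = \frac{6061}{10} + 86 = \frac{6921}{10}$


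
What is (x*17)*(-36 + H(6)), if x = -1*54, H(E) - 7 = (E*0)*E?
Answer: 26622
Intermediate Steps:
H(E) = 7 (H(E) = 7 + (E*0)*E = 7 + 0*E = 7 + 0 = 7)
x = -54
(x*17)*(-36 + H(6)) = (-54*17)*(-36 + 7) = -918*(-29) = 26622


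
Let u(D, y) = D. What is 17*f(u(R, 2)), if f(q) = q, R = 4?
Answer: 68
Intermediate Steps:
17*f(u(R, 2)) = 17*4 = 68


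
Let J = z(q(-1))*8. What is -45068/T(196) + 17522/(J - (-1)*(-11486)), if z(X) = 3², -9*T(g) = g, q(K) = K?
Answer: 578277632/279643 ≈ 2067.9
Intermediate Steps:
T(g) = -g/9
z(X) = 9
J = 72 (J = 9*8 = 72)
-45068/T(196) + 17522/(J - (-1)*(-11486)) = -45068/((-⅑*196)) + 17522/(72 - (-1)*(-11486)) = -45068/(-196/9) + 17522/(72 - 1*11486) = -45068*(-9/196) + 17522/(72 - 11486) = 101403/49 + 17522/(-11414) = 101403/49 + 17522*(-1/11414) = 101403/49 - 8761/5707 = 578277632/279643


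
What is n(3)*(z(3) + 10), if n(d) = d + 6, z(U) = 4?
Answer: 126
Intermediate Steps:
n(d) = 6 + d
n(3)*(z(3) + 10) = (6 + 3)*(4 + 10) = 9*14 = 126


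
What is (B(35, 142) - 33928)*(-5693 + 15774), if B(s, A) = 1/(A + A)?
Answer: -97135989631/284 ≈ -3.4203e+8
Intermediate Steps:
B(s, A) = 1/(2*A)
(B(35, 142) - 33928)*(-5693 + 15774) = ((1/2)/142 - 33928)*(-5693 + 15774) = ((1/2)*(1/142) - 33928)*10081 = (1/284 - 33928)*10081 = -9635551/284*10081 = -97135989631/284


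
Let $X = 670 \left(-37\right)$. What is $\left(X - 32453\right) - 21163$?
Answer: $-78406$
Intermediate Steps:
$X = -24790$
$\left(X - 32453\right) - 21163 = \left(-24790 - 32453\right) - 21163 = -57243 - 21163 = -78406$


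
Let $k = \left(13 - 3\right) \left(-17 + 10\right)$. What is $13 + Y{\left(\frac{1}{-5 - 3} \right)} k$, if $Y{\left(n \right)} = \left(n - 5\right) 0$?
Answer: $13$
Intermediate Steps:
$Y{\left(n \right)} = 0$ ($Y{\left(n \right)} = \left(-5 + n\right) 0 = 0$)
$k = -70$ ($k = 10 \left(-7\right) = -70$)
$13 + Y{\left(\frac{1}{-5 - 3} \right)} k = 13 + 0 \left(-70\right) = 13 + 0 = 13$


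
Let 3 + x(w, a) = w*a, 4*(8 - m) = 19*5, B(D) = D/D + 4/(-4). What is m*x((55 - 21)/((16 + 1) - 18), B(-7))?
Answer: 189/4 ≈ 47.250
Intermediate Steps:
B(D) = 0 (B(D) = 1 + 4*(-¼) = 1 - 1 = 0)
m = -63/4 (m = 8 - 19*5/4 = 8 - ¼*95 = 8 - 95/4 = -63/4 ≈ -15.750)
x(w, a) = -3 + a*w (x(w, a) = -3 + w*a = -3 + a*w)
m*x((55 - 21)/((16 + 1) - 18), B(-7)) = -63*(-3 + 0*((55 - 21)/((16 + 1) - 18)))/4 = -63*(-3 + 0*(34/(17 - 18)))/4 = -63*(-3 + 0*(34/(-1)))/4 = -63*(-3 + 0*(34*(-1)))/4 = -63*(-3 + 0*(-34))/4 = -63*(-3 + 0)/4 = -63/4*(-3) = 189/4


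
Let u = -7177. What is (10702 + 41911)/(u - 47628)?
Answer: -52613/54805 ≈ -0.96000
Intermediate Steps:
(10702 + 41911)/(u - 47628) = (10702 + 41911)/(-7177 - 47628) = 52613/(-54805) = 52613*(-1/54805) = -52613/54805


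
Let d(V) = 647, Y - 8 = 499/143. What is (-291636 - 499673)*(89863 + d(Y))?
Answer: -71621377590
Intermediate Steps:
Y = 1643/143 (Y = 8 + 499/143 = 1643/143 ≈ 11.490)
(-291636 - 499673)*(89863 + d(Y)) = (-291636 - 499673)*(89863 + 647) = -791309*90510 = -71621377590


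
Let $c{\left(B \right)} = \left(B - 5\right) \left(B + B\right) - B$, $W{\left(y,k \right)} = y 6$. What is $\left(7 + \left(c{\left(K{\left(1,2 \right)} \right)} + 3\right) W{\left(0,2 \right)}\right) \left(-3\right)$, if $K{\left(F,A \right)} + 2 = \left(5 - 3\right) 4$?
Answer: $-21$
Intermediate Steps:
$W{\left(y,k \right)} = 6 y$
$K{\left(F,A \right)} = 6$ ($K{\left(F,A \right)} = -2 + \left(5 - 3\right) 4 = -2 + 2 \cdot 4 = -2 + 8 = 6$)
$c{\left(B \right)} = - B + 2 B \left(-5 + B\right)$ ($c{\left(B \right)} = \left(-5 + B\right) 2 B - B = 2 B \left(-5 + B\right) - B = - B + 2 B \left(-5 + B\right)$)
$\left(7 + \left(c{\left(K{\left(1,2 \right)} \right)} + 3\right) W{\left(0,2 \right)}\right) \left(-3\right) = \left(7 + \left(6 \left(-11 + 2 \cdot 6\right) + 3\right) 6 \cdot 0\right) \left(-3\right) = \left(7 + \left(6 \left(-11 + 12\right) + 3\right) 0\right) \left(-3\right) = \left(7 + \left(6 \cdot 1 + 3\right) 0\right) \left(-3\right) = \left(7 + \left(6 + 3\right) 0\right) \left(-3\right) = \left(7 + 9 \cdot 0\right) \left(-3\right) = \left(7 + 0\right) \left(-3\right) = 7 \left(-3\right) = -21$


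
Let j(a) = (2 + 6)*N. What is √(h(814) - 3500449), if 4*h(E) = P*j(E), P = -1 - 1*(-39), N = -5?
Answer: 3*I*√388981 ≈ 1871.1*I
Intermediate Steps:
j(a) = -40 (j(a) = (2 + 6)*(-5) = 8*(-5) = -40)
P = 38 (P = -1 + 39 = 38)
h(E) = -380 (h(E) = (38*(-40))/4 = (¼)*(-1520) = -380)
√(h(814) - 3500449) = √(-380 - 3500449) = √(-3500829) = 3*I*√388981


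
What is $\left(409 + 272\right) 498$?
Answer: $339138$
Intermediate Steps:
$\left(409 + 272\right) 498 = 681 \cdot 498 = 339138$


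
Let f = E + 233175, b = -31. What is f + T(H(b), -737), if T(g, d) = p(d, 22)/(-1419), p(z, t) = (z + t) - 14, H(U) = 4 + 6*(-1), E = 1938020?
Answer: 1026975478/473 ≈ 2.1712e+6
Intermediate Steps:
H(U) = -2 (H(U) = 4 - 6 = -2)
p(z, t) = -14 + t + z (p(z, t) = (t + z) - 14 = -14 + t + z)
T(g, d) = -8/1419 - d/1419 (T(g, d) = (-14 + 22 + d)/(-1419) = (8 + d)*(-1/1419) = -8/1419 - d/1419)
f = 2171195 (f = 1938020 + 233175 = 2171195)
f + T(H(b), -737) = 2171195 + (-8/1419 - 1/1419*(-737)) = 2171195 + (-8/1419 + 67/129) = 2171195 + 243/473 = 1026975478/473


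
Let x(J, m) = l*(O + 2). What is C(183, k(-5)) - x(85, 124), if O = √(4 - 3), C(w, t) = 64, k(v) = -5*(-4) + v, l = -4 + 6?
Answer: 58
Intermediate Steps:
l = 2
k(v) = 20 + v
O = 1 (O = √1 = 1)
x(J, m) = 6 (x(J, m) = 2*(1 + 2) = 2*3 = 6)
C(183, k(-5)) - x(85, 124) = 64 - 1*6 = 64 - 6 = 58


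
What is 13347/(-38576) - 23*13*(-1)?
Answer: 11520877/38576 ≈ 298.65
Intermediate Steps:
13347/(-38576) - 23*13*(-1) = 13347*(-1/38576) - 23*(-13) = -13347/38576 - 1*(-299) = -13347/38576 + 299 = 11520877/38576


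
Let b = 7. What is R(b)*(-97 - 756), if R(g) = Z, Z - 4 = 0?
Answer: -3412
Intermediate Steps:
Z = 4 (Z = 4 + 0 = 4)
R(g) = 4
R(b)*(-97 - 756) = 4*(-97 - 756) = 4*(-853) = -3412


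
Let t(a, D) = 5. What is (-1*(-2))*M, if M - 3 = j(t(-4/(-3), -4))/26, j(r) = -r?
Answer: 73/13 ≈ 5.6154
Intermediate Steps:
M = 73/26 (M = 3 - 1*5/26 = 3 - 5*1/26 = 3 - 5/26 = 73/26 ≈ 2.8077)
(-1*(-2))*M = -1*(-2)*(73/26) = 2*(73/26) = 73/13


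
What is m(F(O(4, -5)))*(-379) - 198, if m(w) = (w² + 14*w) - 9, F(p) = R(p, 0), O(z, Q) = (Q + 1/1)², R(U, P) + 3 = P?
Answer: 15720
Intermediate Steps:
R(U, P) = -3 + P
O(z, Q) = (1 + Q)² (O(z, Q) = (Q + 1)² = (1 + Q)²)
F(p) = -3 (F(p) = -3 + 0 = -3)
m(w) = -9 + w² + 14*w
m(F(O(4, -5)))*(-379) - 198 = (-9 + (-3)² + 14*(-3))*(-379) - 198 = (-9 + 9 - 42)*(-379) - 198 = -42*(-379) - 198 = 15918 - 198 = 15720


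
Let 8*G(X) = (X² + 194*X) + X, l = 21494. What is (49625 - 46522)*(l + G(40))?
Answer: 70341907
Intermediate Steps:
G(X) = X²/8 + 195*X/8 (G(X) = ((X² + 194*X) + X)/8 = (X² + 195*X)/8 = X²/8 + 195*X/8)
(49625 - 46522)*(l + G(40)) = (49625 - 46522)*(21494 + (⅛)*40*(195 + 40)) = 3103*(21494 + (⅛)*40*235) = 3103*(21494 + 1175) = 3103*22669 = 70341907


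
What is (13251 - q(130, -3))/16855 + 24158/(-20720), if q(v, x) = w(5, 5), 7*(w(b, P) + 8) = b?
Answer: -13247141/34923560 ≈ -0.37932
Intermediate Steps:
w(b, P) = -8 + b/7
q(v, x) = -51/7 (q(v, x) = -8 + (⅐)*5 = -8 + 5/7 = -51/7)
(13251 - q(130, -3))/16855 + 24158/(-20720) = (13251 - 1*(-51/7))/16855 + 24158/(-20720) = (13251 + 51/7)*(1/16855) + 24158*(-1/20720) = (92808/7)*(1/16855) - 12079/10360 = 92808/117985 - 12079/10360 = -13247141/34923560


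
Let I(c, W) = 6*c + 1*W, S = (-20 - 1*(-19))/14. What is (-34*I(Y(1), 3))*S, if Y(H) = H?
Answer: 153/7 ≈ 21.857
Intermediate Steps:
S = -1/14 (S = (-20 + 19)*(1/14) = -1*1/14 = -1/14 ≈ -0.071429)
I(c, W) = W + 6*c (I(c, W) = 6*c + W = W + 6*c)
(-34*I(Y(1), 3))*S = -34*(3 + 6*1)*(-1/14) = -34*(3 + 6)*(-1/14) = -34*9*(-1/14) = -306*(-1/14) = 153/7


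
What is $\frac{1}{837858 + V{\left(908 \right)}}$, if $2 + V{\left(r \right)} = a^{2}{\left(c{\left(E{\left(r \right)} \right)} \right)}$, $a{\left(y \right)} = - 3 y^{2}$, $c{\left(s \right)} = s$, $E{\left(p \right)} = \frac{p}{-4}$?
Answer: $\frac{1}{23897978425} \approx 4.1845 \cdot 10^{-11}$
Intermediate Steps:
$E{\left(p \right)} = - \frac{p}{4}$ ($E{\left(p \right)} = p \left(- \frac{1}{4}\right) = - \frac{p}{4}$)
$V{\left(r \right)} = -2 + \frac{9 r^{4}}{256}$ ($V{\left(r \right)} = -2 + \left(- 3 \left(- \frac{r}{4}\right)^{2}\right)^{2} = -2 + \left(- 3 \frac{r^{2}}{16}\right)^{2} = -2 + \left(- \frac{3 r^{2}}{16}\right)^{2} = -2 + \frac{9 r^{4}}{256}$)
$\frac{1}{837858 + V{\left(908 \right)}} = \frac{1}{837858 - \left(2 - \frac{9 \cdot 908^{4}}{256}\right)} = \frac{1}{837858 + \left(-2 + \frac{9}{256} \cdot 679740887296\right)} = \frac{1}{837858 + \left(-2 + 23897140569\right)} = \frac{1}{837858 + 23897140567} = \frac{1}{23897978425}$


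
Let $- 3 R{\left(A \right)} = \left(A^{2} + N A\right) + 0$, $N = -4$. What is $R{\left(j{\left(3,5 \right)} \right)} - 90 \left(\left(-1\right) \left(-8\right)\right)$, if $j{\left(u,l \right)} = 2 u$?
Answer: $-724$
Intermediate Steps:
$R{\left(A \right)} = - \frac{A^{2}}{3} + \frac{4 A}{3}$ ($R{\left(A \right)} = - \frac{\left(A^{2} - 4 A\right) + 0}{3} = - \frac{A^{2} - 4 A}{3} = - \frac{A^{2}}{3} + \frac{4 A}{3}$)
$R{\left(j{\left(3,5 \right)} \right)} - 90 \left(\left(-1\right) \left(-8\right)\right) = \frac{2 \cdot 3 \left(4 - 2 \cdot 3\right)}{3} - 90 \left(\left(-1\right) \left(-8\right)\right) = \frac{1}{3} \cdot 6 \left(4 - 6\right) - 720 = \frac{1}{3} \cdot 6 \left(-2\right) - 720 = -4 - 720 = -724$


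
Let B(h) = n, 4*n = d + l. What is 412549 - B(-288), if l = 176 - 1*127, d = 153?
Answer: 824997/2 ≈ 4.1250e+5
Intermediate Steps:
l = 49 (l = 176 - 127 = 49)
n = 101/2 (n = (153 + 49)/4 = (¼)*202 = 101/2 ≈ 50.500)
B(h) = 101/2
412549 - B(-288) = 412549 - 1*101/2 = 412549 - 101/2 = 824997/2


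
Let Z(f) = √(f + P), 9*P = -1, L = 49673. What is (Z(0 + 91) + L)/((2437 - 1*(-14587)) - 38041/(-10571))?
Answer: 525093283/179998745 + 10571*√818/539996235 ≈ 2.9178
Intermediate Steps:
P = -⅑ (P = (⅑)*(-1) = -⅑ ≈ -0.11111)
Z(f) = √(-⅑ + f) (Z(f) = √(f - ⅑) = √(-⅑ + f))
(Z(0 + 91) + L)/((2437 - 1*(-14587)) - 38041/(-10571)) = (√(-1 + 9*(0 + 91))/3 + 49673)/((2437 - 1*(-14587)) - 38041/(-10571)) = (√(-1 + 9*91)/3 + 49673)/((2437 + 14587) - 38041*(-1/10571)) = (√(-1 + 819)/3 + 49673)/(17024 + 38041/10571) = (√818/3 + 49673)/(179998745/10571) = (49673 + √818/3)*(10571/179998745) = 525093283/179998745 + 10571*√818/539996235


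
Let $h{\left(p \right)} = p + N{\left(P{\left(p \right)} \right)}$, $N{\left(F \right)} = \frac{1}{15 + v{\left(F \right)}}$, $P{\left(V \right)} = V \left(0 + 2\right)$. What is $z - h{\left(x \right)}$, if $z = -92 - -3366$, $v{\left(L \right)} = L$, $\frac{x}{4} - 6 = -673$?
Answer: $\frac{31617383}{5321} \approx 5942.0$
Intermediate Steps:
$x = -2668$ ($x = 24 + 4 \left(-673\right) = 24 - 2692 = -2668$)
$P{\left(V \right)} = 2 V$ ($P{\left(V \right)} = V 2 = 2 V$)
$N{\left(F \right)} = \frac{1}{15 + F}$
$h{\left(p \right)} = p + \frac{1}{15 + 2 p}$
$z = 3274$ ($z = -92 + 3366 = 3274$)
$z - h{\left(x \right)} = 3274 - \left(-2668 + \frac{1}{15 + 2 \left(-2668\right)}\right) = 3274 - \left(-2668 + \frac{1}{15 - 5336}\right) = 3274 - \left(-2668 + \frac{1}{-5321}\right) = 3274 - \left(-2668 - \frac{1}{5321}\right) = 3274 - - \frac{14196429}{5321} = 3274 + \frac{14196429}{5321} = \frac{31617383}{5321}$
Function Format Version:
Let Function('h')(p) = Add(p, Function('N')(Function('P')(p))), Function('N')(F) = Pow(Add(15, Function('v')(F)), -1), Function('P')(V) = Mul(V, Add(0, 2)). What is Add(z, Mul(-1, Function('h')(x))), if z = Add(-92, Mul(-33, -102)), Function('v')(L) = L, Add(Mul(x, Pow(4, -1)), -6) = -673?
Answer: Rational(31617383, 5321) ≈ 5942.0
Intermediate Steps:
x = -2668 (x = Add(24, Mul(4, -673)) = Add(24, -2692) = -2668)
Function('P')(V) = Mul(2, V) (Function('P')(V) = Mul(V, 2) = Mul(2, V))
Function('N')(F) = Pow(Add(15, F), -1)
Function('h')(p) = Add(p, Pow(Add(15, Mul(2, p)), -1))
z = 3274 (z = Add(-92, 3366) = 3274)
Add(z, Mul(-1, Function('h')(x))) = Add(3274, Mul(-1, Add(-2668, Pow(Add(15, Mul(2, -2668)), -1)))) = Add(3274, Mul(-1, Add(-2668, Pow(Add(15, -5336), -1)))) = Add(3274, Mul(-1, Add(-2668, Pow(-5321, -1)))) = Add(3274, Mul(-1, Add(-2668, Rational(-1, 5321)))) = Add(3274, Mul(-1, Rational(-14196429, 5321))) = Add(3274, Rational(14196429, 5321)) = Rational(31617383, 5321)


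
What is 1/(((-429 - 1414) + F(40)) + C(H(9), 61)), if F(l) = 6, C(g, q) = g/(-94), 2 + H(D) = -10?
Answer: -47/86333 ≈ -0.00054440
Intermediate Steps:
H(D) = -12 (H(D) = -2 - 10 = -12)
C(g, q) = -g/94 (C(g, q) = g*(-1/94) = -g/94)
1/(((-429 - 1414) + F(40)) + C(H(9), 61)) = 1/(((-429 - 1414) + 6) - 1/94*(-12)) = 1/((-1843 + 6) + 6/47) = 1/(-1837 + 6/47) = 1/(-86333/47) = -47/86333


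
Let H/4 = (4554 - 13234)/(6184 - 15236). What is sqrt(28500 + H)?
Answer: 2*sqrt(37974235)/73 ≈ 168.83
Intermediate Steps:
H = 280/73 (H = 4*((4554 - 13234)/(6184 - 15236)) = 4*(-8680/(-9052)) = 4*(-8680*(-1/9052)) = 4*(70/73) = 280/73 ≈ 3.8356)
sqrt(28500 + H) = sqrt(28500 + 280/73) = sqrt(2080780/73) = 2*sqrt(37974235)/73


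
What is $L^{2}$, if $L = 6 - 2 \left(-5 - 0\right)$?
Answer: $256$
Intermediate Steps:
$L = 16$ ($L = 6 - 2 \left(-5 + 0\right) = 6 - -10 = 6 + 10 = 16$)
$L^{2} = 16^{2} = 256$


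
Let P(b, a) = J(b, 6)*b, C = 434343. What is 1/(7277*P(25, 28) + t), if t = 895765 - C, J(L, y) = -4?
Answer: -1/266278 ≈ -3.7555e-6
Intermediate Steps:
P(b, a) = -4*b
t = 461422 (t = 895765 - 1*434343 = 895765 - 434343 = 461422)
1/(7277*P(25, 28) + t) = 1/(7277*(-4*25) + 461422) = 1/(7277*(-100) + 461422) = 1/(-727700 + 461422) = 1/(-266278) = -1/266278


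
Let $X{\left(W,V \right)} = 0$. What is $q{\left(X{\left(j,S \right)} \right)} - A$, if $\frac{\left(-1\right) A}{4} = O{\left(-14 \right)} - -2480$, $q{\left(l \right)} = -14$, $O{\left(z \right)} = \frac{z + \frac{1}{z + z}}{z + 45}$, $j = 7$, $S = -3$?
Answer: $\frac{2149209}{217} \approx 9904.2$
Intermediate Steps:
$O{\left(z \right)} = \frac{z + \frac{1}{2 z}}{45 + z}$
$A = - \frac{2152247}{217}$ ($A = - 4 \left(\frac{\frac{1}{2} + \left(-14\right)^{2}}{\left(-14\right) \left(45 - 14\right)} - -2480\right) = - 4 \left(- \frac{\frac{1}{2} + 196}{14 \cdot 31} + 2480\right) = - 4 \left(\left(- \frac{1}{14}\right) \frac{1}{31} \cdot \frac{393}{2} + 2480\right) = - 4 \left(- \frac{393}{868} + 2480\right) = \left(-4\right) \frac{2152247}{868} = - \frac{2152247}{217} \approx -9918.2$)
$q{\left(X{\left(j,S \right)} \right)} - A = -14 - - \frac{2152247}{217} = -14 + \frac{2152247}{217} = \frac{2149209}{217}$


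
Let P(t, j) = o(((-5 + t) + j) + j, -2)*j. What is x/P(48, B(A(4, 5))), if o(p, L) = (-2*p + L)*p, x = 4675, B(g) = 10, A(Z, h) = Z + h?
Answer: -935/16128 ≈ -0.057974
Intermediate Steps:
o(p, L) = p*(L - 2*p) (o(p, L) = (L - 2*p)*p = p*(L - 2*p))
P(t, j) = j*(-5 + t + 2*j)*(8 - 4*j - 2*t) (P(t, j) = ((((-5 + t) + j) + j)*(-2 - 2*(((-5 + t) + j) + j)))*j = (((-5 + j + t) + j)*(-2 - 2*((-5 + j + t) + j)))*j = ((-5 + t + 2*j)*(-2 - 2*(-5 + t + 2*j)))*j = ((-5 + t + 2*j)*(-2 + (10 - 4*j - 2*t)))*j = ((-5 + t + 2*j)*(8 - 4*j - 2*t))*j = j*(-5 + t + 2*j)*(8 - 4*j - 2*t))
x/P(48, B(A(4, 5))) = 4675/((-2*10*(-5 + 48 + 2*10)*(-4 + 48 + 2*10))) = 4675/((-2*10*(-5 + 48 + 20)*(-4 + 48 + 20))) = 4675/((-2*10*63*64)) = 4675/(-80640) = 4675*(-1/80640) = -935/16128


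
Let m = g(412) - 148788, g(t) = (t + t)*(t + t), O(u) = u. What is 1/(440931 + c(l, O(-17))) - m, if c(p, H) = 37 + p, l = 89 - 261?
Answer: -233704749647/440796 ≈ -5.3019e+5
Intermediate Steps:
l = -172
g(t) = 4*t**2 (g(t) = (2*t)*(2*t) = 4*t**2)
m = 530188 (m = 4*412**2 - 148788 = 4*169744 - 148788 = 678976 - 148788 = 530188)
1/(440931 + c(l, O(-17))) - m = 1/(440931 + (37 - 172)) - 1*530188 = 1/(440931 - 135) - 530188 = 1/440796 - 530188 = -233704749647/440796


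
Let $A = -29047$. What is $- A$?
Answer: $29047$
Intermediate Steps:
$- A = \left(-1\right) \left(-29047\right) = 29047$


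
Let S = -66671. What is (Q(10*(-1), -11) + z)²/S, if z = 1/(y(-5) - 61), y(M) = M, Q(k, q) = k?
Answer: -436921/290418876 ≈ -0.0015045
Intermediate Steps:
z = -1/66 (z = 1/(-5 - 61) = 1/(-66) = -1/66 ≈ -0.015152)
(Q(10*(-1), -11) + z)²/S = (10*(-1) - 1/66)²/(-66671) = (-10 - 1/66)²*(-1/66671) = (-661/66)²*(-1/66671) = (436921/4356)*(-1/66671) = -436921/290418876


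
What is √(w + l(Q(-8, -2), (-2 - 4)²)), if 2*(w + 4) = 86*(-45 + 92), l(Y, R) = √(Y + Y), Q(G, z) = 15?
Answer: √(2017 + √30) ≈ 44.972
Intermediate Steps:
l(Y, R) = √2*√Y (l(Y, R) = √(2*Y) = √2*√Y)
w = 2017 (w = -4 + (86*(-45 + 92))/2 = -4 + (86*47)/2 = -4 + (½)*4042 = -4 + 2021 = 2017)
√(w + l(Q(-8, -2), (-2 - 4)²)) = √(2017 + √2*√15) = √(2017 + √30)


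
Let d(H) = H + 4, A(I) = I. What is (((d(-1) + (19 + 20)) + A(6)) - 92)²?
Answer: 1936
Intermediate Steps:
d(H) = 4 + H
(((d(-1) + (19 + 20)) + A(6)) - 92)² = ((((4 - 1) + (19 + 20)) + 6) - 92)² = (((3 + 39) + 6) - 92)² = ((42 + 6) - 92)² = (48 - 92)² = (-44)² = 1936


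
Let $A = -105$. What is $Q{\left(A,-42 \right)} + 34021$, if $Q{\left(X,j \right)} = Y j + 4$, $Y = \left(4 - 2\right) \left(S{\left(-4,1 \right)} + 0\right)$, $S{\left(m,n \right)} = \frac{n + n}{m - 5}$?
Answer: $\frac{102131}{3} \approx 34044.0$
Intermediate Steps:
$S{\left(m,n \right)} = \frac{2 n}{-5 + m}$
$Y = - \frac{4}{9}$ ($Y = \left(4 - 2\right) \left(2 \cdot 1 \frac{1}{-5 - 4} + 0\right) = 2 \left(2 \cdot 1 \frac{1}{-9} + 0\right) = 2 \left(2 \cdot 1 \left(- \frac{1}{9}\right) + 0\right) = 2 \left(- \frac{2}{9} + 0\right) = 2 \left(- \frac{2}{9}\right) = - \frac{4}{9} \approx -0.44444$)
$Q{\left(X,j \right)} = 4 - \frac{4 j}{9}$ ($Q{\left(X,j \right)} = - \frac{4 j}{9} + 4 = 4 - \frac{4 j}{9}$)
$Q{\left(A,-42 \right)} + 34021 = \left(4 - - \frac{56}{3}\right) + 34021 = \left(4 + \frac{56}{3}\right) + 34021 = \frac{68}{3} + 34021 = \frac{102131}{3}$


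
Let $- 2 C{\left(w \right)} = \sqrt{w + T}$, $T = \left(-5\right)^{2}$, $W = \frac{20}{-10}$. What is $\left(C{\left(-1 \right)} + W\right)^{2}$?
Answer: $\left(2 + \sqrt{6}\right)^{2} \approx 19.798$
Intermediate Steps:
$W = -2$ ($W = 20 \left(- \frac{1}{10}\right) = -2$)
$T = 25$
$C{\left(w \right)} = - \frac{\sqrt{25 + w}}{2}$ ($C{\left(w \right)} = - \frac{\sqrt{w + 25}}{2} = - \frac{\sqrt{25 + w}}{2}$)
$\left(C{\left(-1 \right)} + W\right)^{2} = \left(- \frac{\sqrt{25 - 1}}{2} - 2\right)^{2} = \left(- \frac{\sqrt{24}}{2} - 2\right)^{2} = \left(- \frac{2 \sqrt{6}}{2} - 2\right)^{2} = \left(- \sqrt{6} - 2\right)^{2} = \left(-2 - \sqrt{6}\right)^{2}$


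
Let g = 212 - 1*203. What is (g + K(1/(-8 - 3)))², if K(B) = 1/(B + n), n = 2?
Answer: 40000/441 ≈ 90.703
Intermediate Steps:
K(B) = 1/(2 + B) (K(B) = 1/(B + 2) = 1/(2 + B))
g = 9 (g = 212 - 203 = 9)
(g + K(1/(-8 - 3)))² = (9 + 1/(2 + 1/(-8 - 3)))² = (9 + 1/(2 + 1/(-11)))² = (9 + 1/(2 - 1/11))² = (9 + 1/(21/11))² = (9 + 11/21)² = (200/21)² = 40000/441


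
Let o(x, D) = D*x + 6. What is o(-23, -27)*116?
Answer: 72732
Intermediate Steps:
o(x, D) = 6 + D*x
o(-23, -27)*116 = (6 - 27*(-23))*116 = (6 + 621)*116 = 627*116 = 72732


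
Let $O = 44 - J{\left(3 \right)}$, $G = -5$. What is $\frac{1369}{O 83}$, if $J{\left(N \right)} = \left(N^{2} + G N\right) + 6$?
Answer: $\frac{1369}{3652} \approx 0.37486$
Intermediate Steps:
$J{\left(N \right)} = 6 + N^{2} - 5 N$ ($J{\left(N \right)} = \left(N^{2} - 5 N\right) + 6 = 6 + N^{2} - 5 N$)
$O = 44$ ($O = 44 - \left(6 + 3^{2} - 15\right) = 44 - \left(6 + 9 - 15\right) = 44 - 0 = 44 + 0 = 44$)
$\frac{1369}{O 83} = \frac{1369}{44 \cdot 83} = \frac{1369}{3652}$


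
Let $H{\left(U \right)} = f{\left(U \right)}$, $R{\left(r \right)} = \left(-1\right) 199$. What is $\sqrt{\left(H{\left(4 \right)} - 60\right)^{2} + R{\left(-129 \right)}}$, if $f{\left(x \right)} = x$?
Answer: $\sqrt{2937} \approx 54.194$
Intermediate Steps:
$R{\left(r \right)} = -199$
$H{\left(U \right)} = U$
$\sqrt{\left(H{\left(4 \right)} - 60\right)^{2} + R{\left(-129 \right)}} = \sqrt{\left(4 - 60\right)^{2} - 199} = \sqrt{\left(-56\right)^{2} - 199} = \sqrt{3136 - 199} = \sqrt{2937}$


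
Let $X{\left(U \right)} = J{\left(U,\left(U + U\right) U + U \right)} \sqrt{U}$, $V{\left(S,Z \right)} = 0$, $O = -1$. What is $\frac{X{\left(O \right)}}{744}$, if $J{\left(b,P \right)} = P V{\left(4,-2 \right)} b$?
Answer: $0$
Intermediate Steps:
$J{\left(b,P \right)} = 0$ ($J{\left(b,P \right)} = P 0 b = 0 b = 0$)
$X{\left(U \right)} = 0$ ($X{\left(U \right)} = 0 \sqrt{U} = 0$)
$\frac{X{\left(O \right)}}{744} = \frac{0}{744} = 0 \cdot \frac{1}{744} = 0$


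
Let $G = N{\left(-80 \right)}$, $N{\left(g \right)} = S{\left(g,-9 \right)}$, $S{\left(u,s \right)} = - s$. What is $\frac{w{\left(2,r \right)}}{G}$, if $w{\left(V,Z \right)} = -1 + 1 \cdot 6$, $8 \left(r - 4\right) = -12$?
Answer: $\frac{5}{9} \approx 0.55556$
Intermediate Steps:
$r = \frac{5}{2}$ ($r = 4 + \frac{1}{8} \left(-12\right) = 4 - \frac{3}{2} = \frac{5}{2} \approx 2.5$)
$N{\left(g \right)} = 9$ ($N{\left(g \right)} = \left(-1\right) \left(-9\right) = 9$)
$G = 9$
$w{\left(V,Z \right)} = 5$ ($w{\left(V,Z \right)} = -1 + 6 = 5$)
$\frac{w{\left(2,r \right)}}{G} = \frac{5}{9}$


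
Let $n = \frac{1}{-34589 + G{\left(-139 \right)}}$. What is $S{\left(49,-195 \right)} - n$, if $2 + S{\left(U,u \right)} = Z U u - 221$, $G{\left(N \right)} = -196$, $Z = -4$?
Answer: $\frac{1321725646}{34785} \approx 37997.0$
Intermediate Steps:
$S{\left(U,u \right)} = -223 - 4 U u$ ($S{\left(U,u \right)} = -2 + \left(- 4 U u - 221\right) = -2 - \left(221 + 4 U u\right) = -223 - 4 U u$)
$n = - \frac{1}{34785}$ ($n = \frac{1}{-34589 - 196} = \frac{1}{-34785} = - \frac{1}{34785} \approx -2.8748 \cdot 10^{-5}$)
$S{\left(49,-195 \right)} - n = \left(-223 - 196 \left(-195\right)\right) - - \frac{1}{34785} = \left(-223 + 38220\right) + \frac{1}{34785} = 37997 + \frac{1}{34785} = \frac{1321725646}{34785}$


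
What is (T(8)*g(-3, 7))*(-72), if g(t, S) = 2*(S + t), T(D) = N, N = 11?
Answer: -6336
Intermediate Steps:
T(D) = 11
g(t, S) = 2*S + 2*t
(T(8)*g(-3, 7))*(-72) = (11*(2*7 + 2*(-3)))*(-72) = (11*(14 - 6))*(-72) = (11*8)*(-72) = 88*(-72) = -6336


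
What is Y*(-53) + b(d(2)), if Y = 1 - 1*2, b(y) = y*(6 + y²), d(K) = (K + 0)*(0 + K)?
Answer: 141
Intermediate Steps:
d(K) = K² (d(K) = K*K = K²)
Y = -1 (Y = 1 - 2 = -1)
Y*(-53) + b(d(2)) = -1*(-53) + 2²*(6 + (2²)²) = 53 + 4*(6 + 4²) = 53 + 4*(6 + 16) = 53 + 4*22 = 53 + 88 = 141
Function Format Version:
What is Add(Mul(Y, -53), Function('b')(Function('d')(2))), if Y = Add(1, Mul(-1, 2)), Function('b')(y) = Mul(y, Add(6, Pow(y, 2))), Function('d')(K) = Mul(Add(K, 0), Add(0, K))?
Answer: 141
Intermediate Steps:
Function('d')(K) = Pow(K, 2) (Function('d')(K) = Mul(K, K) = Pow(K, 2))
Y = -1 (Y = Add(1, -2) = -1)
Add(Mul(Y, -53), Function('b')(Function('d')(2))) = Add(Mul(-1, -53), Mul(Pow(2, 2), Add(6, Pow(Pow(2, 2), 2)))) = Add(53, Mul(4, Add(6, Pow(4, 2)))) = Add(53, Mul(4, Add(6, 16))) = Add(53, Mul(4, 22)) = Add(53, 88) = 141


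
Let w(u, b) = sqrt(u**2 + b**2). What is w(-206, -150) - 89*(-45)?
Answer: 4005 + 2*sqrt(16234) ≈ 4259.8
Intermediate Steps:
w(u, b) = sqrt(b**2 + u**2)
w(-206, -150) - 89*(-45) = sqrt((-150)**2 + (-206)**2) - 89*(-45) = sqrt(22500 + 42436) + 4005 = sqrt(64936) + 4005 = 2*sqrt(16234) + 4005 = 4005 + 2*sqrt(16234)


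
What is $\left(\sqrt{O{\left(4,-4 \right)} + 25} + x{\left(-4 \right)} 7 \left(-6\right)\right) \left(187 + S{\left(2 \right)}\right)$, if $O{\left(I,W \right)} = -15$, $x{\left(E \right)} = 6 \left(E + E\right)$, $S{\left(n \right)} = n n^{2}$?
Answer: $393120 + 195 \sqrt{10} \approx 3.9374 \cdot 10^{5}$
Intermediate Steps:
$S{\left(n \right)} = n^{3}$
$x{\left(E \right)} = 12 E$ ($x{\left(E \right)} = 6 \cdot 2 E = 12 E$)
$\left(\sqrt{O{\left(4,-4 \right)} + 25} + x{\left(-4 \right)} 7 \left(-6\right)\right) \left(187 + S{\left(2 \right)}\right) = \left(\sqrt{-15 + 25} + 12 \left(-4\right) 7 \left(-6\right)\right) \left(187 + 2^{3}\right) = \left(\sqrt{10} + \left(-48\right) 7 \left(-6\right)\right) \left(187 + 8\right) = \left(\sqrt{10} - -2016\right) 195 = \left(\sqrt{10} + 2016\right) 195 = \left(2016 + \sqrt{10}\right) 195 = 393120 + 195 \sqrt{10}$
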